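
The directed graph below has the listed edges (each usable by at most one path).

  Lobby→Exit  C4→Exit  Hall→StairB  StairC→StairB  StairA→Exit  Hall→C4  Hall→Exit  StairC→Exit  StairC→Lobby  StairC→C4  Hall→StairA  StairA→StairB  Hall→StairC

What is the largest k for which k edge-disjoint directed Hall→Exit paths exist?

Assign every edge capacity 1; by Menger, the answer equals the max flow.
Path Hall→Exit (+1); total 1.
Path Hall→StairC→Exit (+1); total 2.
Path Hall→C4→Exit (+1); total 3.
Path Hall→StairA→Exit (+1); total 4.
No residual Hall→Exit path; max flow = 4.
Certifying cut of size 4: {Hall→C4, Hall→Exit, Hall→StairA, Hall→StairC}.

4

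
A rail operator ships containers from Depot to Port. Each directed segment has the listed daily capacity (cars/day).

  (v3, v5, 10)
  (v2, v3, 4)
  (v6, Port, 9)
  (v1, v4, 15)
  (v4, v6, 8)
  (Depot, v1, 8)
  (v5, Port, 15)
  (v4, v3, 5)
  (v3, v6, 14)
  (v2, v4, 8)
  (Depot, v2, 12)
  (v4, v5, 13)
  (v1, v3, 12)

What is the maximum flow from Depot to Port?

20

Augment Depot→v1→v3→v5→Port: bottleneck 8, flow now 8.
Augment Depot→v2→v3→v5→Port: bottleneck 2, flow now 10.
Augment Depot→v2→v3→v6→Port: bottleneck 2, flow now 12.
Augment Depot→v2→v4→v5→Port: bottleneck 5, flow now 17.
Augment Depot→v2→v4→v6→Port: bottleneck 3, flow now 20.
No augmenting path remains; maximum flow = 20.
In the residual graph, reachable from Depot: {Depot}.
Min-cut edges: Depot→v1 (8), Depot→v2 (12); capacity 8 + 12 = 20.
This cut is saturated, so no flow can exceed 20.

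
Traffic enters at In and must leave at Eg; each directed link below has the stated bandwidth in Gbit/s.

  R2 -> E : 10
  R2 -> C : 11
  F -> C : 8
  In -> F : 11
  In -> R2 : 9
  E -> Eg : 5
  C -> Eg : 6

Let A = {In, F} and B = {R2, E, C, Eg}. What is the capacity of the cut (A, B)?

17

Edges leaving {In, F}: In→R2 (9), F→C (8).
Cut capacity = 9 + 8 = 17.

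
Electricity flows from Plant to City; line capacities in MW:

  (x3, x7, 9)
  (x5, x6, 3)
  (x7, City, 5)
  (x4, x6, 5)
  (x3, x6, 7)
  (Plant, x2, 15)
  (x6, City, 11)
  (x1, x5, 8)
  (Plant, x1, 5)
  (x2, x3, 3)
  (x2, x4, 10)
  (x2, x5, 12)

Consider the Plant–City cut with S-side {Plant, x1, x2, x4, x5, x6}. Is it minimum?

No — its capacity is 14, but the minimum cut has capacity 11.

Given cut capacity: 3 + 11 = 14.
Augment Plant→x1→x5→x6→City: bottleneck 3, flow now 3.
Augment Plant→x2→x3→x6→City: bottleneck 3, flow now 6.
Augment Plant→x2→x4→x6→City: bottleneck 5, flow now 11.
No augmenting path remains; maximum flow = 11.
In the residual graph, reachable from Plant: {Plant, x1, x2, x4, x5}.
Min-cut edges: x2→x3 (3), x4→x6 (5), x5→x6 (3); capacity 3 + 5 + 3 = 11.
Cut capacity 14 exceeds the max flow 11, so it is not minimum.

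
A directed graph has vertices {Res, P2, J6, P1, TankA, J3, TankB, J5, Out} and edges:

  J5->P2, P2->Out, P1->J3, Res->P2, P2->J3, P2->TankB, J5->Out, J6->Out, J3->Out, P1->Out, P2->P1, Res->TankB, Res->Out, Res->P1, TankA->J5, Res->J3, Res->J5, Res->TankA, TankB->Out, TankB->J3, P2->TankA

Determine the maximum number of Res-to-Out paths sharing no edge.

6

Assign every edge capacity 1; by Menger, the answer equals the max flow.
Path Res→Out (+1); total 1.
Path Res→P2→Out (+1); total 2.
Path Res→P1→Out (+1); total 3.
Path Res→J3→Out (+1); total 4.
Path Res→TankB→Out (+1); total 5.
Path Res→J5→Out (+1); total 6.
No residual Res→Out path; max flow = 6.
Certifying cut of size 6: {J3→Out, J5→Out, P1→Out, P2→Out, Res→Out, TankB→Out}.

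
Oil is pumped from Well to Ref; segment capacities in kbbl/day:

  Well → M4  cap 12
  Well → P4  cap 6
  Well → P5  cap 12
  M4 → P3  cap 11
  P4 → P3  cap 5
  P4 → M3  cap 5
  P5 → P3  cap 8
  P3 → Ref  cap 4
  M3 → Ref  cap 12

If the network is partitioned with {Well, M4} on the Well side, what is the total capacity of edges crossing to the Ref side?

Edges leaving {Well, M4}: Well→P4 (6), Well→P5 (12), M4→P3 (11).
Cut capacity = 6 + 12 + 11 = 29.

29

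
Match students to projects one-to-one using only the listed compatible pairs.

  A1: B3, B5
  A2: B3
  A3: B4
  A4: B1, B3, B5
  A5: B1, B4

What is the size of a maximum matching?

Unit-capacity flow: source→left, listed edges, right→sink; max matching = max flow.
Augmenting path A1→B3 (+1); matched 1.
Augmenting path A3→B4 (+1); matched 2.
Augmenting path A4→B1 (+1); matched 3.
Augmenting path A2→B3→A1→B5 (+1); matched 4.
No augmenting path remains; maximum matching = 4.
König certificate: {B1, B3, B4, B5} is a vertex cover of size 4 (every listed pair touches it), so no matching can be larger.

4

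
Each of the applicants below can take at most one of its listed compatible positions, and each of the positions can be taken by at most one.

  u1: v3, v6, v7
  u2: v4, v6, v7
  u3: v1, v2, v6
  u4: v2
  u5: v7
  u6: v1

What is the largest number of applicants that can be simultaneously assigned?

Unit-capacity flow: source→left, listed edges, right→sink; max matching = max flow.
Augmenting path u1→v3 (+1); matched 1.
Augmenting path u2→v4 (+1); matched 2.
Augmenting path u3→v1 (+1); matched 3.
Augmenting path u4→v2 (+1); matched 4.
Augmenting path u5→v7 (+1); matched 5.
Augmenting path u6→v1→u3→v6 (+1); matched 6.
No augmenting path remains; maximum matching = 6.
König certificate: {u1, u2, u3, u4, u5, u6} is a vertex cover of size 6 (every listed pair touches it), so no matching can be larger.

6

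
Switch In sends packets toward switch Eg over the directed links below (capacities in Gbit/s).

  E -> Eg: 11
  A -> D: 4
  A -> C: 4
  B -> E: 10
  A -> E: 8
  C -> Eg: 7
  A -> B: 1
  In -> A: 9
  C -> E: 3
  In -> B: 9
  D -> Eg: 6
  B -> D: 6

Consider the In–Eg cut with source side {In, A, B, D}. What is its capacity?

Edges leaving {In, A, B, D}: A→C (4), A→E (8), B→E (10), D→Eg (6).
Cut capacity = 4 + 8 + 10 + 6 = 28.

28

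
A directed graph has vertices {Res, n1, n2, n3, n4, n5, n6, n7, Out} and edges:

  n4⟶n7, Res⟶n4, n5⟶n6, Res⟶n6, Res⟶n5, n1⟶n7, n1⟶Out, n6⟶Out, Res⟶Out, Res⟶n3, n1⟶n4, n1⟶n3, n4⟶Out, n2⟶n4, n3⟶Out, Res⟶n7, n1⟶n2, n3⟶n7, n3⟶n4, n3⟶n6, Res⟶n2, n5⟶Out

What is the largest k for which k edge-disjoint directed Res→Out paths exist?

5

Assign every edge capacity 1; by Menger, the answer equals the max flow.
Path Res→Out (+1); total 1.
Path Res→n3→Out (+1); total 2.
Path Res→n4→Out (+1); total 3.
Path Res→n5→Out (+1); total 4.
Path Res→n6→Out (+1); total 5.
No residual Res→Out path; max flow = 5.
Certifying cut of size 5: {Res→Out, Res→n3, Res→n5, Res→n6, n4→Out}.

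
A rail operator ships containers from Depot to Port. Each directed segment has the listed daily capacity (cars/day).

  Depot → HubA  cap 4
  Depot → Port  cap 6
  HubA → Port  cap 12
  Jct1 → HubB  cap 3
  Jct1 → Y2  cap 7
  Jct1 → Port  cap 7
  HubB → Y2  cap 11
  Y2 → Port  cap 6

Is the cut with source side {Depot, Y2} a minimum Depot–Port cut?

No — its capacity is 16, but the minimum cut has capacity 10.

Given cut capacity: 4 + 6 + 6 = 16.
Augment Depot→Port: bottleneck 6, flow now 6.
Augment Depot→HubA→Port: bottleneck 4, flow now 10.
No augmenting path remains; maximum flow = 10.
In the residual graph, reachable from Depot: {Depot}.
Min-cut edges: Depot→HubA (4), Depot→Port (6); capacity 4 + 6 = 10.
Cut capacity 16 exceeds the max flow 10, so it is not minimum.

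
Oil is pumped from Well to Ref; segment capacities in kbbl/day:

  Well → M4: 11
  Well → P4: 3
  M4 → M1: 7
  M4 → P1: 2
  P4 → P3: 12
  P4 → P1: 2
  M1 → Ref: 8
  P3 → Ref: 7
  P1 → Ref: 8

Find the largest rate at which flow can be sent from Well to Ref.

Augment Well→M4→M1→Ref: bottleneck 7, flow now 7.
Augment Well→M4→P1→Ref: bottleneck 2, flow now 9.
Augment Well→P4→P3→Ref: bottleneck 3, flow now 12.
No augmenting path remains; maximum flow = 12.
In the residual graph, reachable from Well: {Well, M4}.
Min-cut edges: Well→P4 (3), M4→M1 (7), M4→P1 (2); capacity 3 + 7 + 2 = 12.
This cut is saturated, so no flow can exceed 12.

12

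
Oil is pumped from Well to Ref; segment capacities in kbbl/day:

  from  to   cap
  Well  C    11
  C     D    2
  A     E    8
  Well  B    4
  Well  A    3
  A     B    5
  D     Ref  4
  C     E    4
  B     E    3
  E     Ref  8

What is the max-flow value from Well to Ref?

Augment Well→A→E→Ref: bottleneck 3, flow now 3.
Augment Well→B→E→Ref: bottleneck 3, flow now 6.
Augment Well→C→D→Ref: bottleneck 2, flow now 8.
Augment Well→C→E→Ref: bottleneck 2, flow now 10.
No augmenting path remains; maximum flow = 10.
In the residual graph, reachable from Well: {Well, A, B, C, E}.
Min-cut edges: C→D (2), E→Ref (8); capacity 2 + 8 = 10.
This cut is saturated, so no flow can exceed 10.

10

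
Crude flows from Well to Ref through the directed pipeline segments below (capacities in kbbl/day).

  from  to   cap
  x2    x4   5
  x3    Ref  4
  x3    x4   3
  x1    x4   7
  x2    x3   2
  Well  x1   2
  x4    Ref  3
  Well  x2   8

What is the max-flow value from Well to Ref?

5

Augment Well→x1→x4→Ref: bottleneck 2, flow now 2.
Augment Well→x2→x3→Ref: bottleneck 2, flow now 4.
Augment Well→x2→x4→Ref: bottleneck 1, flow now 5.
No augmenting path remains; maximum flow = 5.
In the residual graph, reachable from Well: {Well, x1, x2, x4}.
Min-cut edges: x2→x3 (2), x4→Ref (3); capacity 2 + 3 = 5.
This cut is saturated, so no flow can exceed 5.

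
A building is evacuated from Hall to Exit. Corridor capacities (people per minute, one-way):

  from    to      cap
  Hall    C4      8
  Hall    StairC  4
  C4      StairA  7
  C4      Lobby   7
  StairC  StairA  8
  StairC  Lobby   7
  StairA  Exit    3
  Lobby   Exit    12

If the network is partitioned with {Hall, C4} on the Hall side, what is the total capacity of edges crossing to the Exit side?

18

Edges leaving {Hall, C4}: Hall→StairC (4), C4→StairA (7), C4→Lobby (7).
Cut capacity = 4 + 7 + 7 = 18.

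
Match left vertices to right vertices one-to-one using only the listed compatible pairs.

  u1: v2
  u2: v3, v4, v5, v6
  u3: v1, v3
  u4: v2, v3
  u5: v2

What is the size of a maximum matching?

4

Unit-capacity flow: source→left, listed edges, right→sink; max matching = max flow.
Augmenting path u1→v2 (+1); matched 1.
Augmenting path u2→v3 (+1); matched 2.
Augmenting path u3→v1 (+1); matched 3.
Augmenting path u4→v3→u2→v4 (+1); matched 4.
No augmenting path remains; maximum matching = 4.
König certificate: {u2, u3, u4, v2} is a vertex cover of size 4 (every listed pair touches it), so no matching can be larger.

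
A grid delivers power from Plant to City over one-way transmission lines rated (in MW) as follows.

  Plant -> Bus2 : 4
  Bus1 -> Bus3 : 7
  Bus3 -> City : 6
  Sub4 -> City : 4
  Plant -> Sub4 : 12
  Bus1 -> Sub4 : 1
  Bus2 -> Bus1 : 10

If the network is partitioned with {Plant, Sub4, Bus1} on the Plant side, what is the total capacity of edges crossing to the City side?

Edges leaving {Plant, Sub4, Bus1}: Plant→Bus2 (4), Sub4→City (4), Bus1→Bus3 (7).
Cut capacity = 4 + 4 + 7 = 15.

15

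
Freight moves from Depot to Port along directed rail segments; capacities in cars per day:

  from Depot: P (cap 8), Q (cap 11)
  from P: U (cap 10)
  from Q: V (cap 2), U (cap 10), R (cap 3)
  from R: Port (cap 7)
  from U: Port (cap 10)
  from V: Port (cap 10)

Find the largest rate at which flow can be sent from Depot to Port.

Augment Depot→P→U→Port: bottleneck 8, flow now 8.
Augment Depot→Q→R→Port: bottleneck 3, flow now 11.
Augment Depot→Q→U→Port: bottleneck 2, flow now 13.
Augment Depot→Q→V→Port: bottleneck 2, flow now 15.
No augmenting path remains; maximum flow = 15.
In the residual graph, reachable from Depot: {Depot, P, Q, U}.
Min-cut edges: Q→R (3), Q→V (2), U→Port (10); capacity 3 + 2 + 10 = 15.
This cut is saturated, so no flow can exceed 15.

15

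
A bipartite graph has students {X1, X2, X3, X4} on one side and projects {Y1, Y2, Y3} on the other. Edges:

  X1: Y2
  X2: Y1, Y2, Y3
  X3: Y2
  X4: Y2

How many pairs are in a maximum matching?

2

Unit-capacity flow: source→left, listed edges, right→sink; max matching = max flow.
Augmenting path X1→Y2 (+1); matched 1.
Augmenting path X2→Y1 (+1); matched 2.
No augmenting path remains; maximum matching = 2.
König certificate: {X2, Y2} is a vertex cover of size 2 (every listed pair touches it), so no matching can be larger.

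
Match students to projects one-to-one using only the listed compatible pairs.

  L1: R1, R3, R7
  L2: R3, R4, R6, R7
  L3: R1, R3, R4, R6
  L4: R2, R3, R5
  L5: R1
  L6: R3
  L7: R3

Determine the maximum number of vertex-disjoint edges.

Unit-capacity flow: source→left, listed edges, right→sink; max matching = max flow.
Augmenting path L1→R1 (+1); matched 1.
Augmenting path L2→R3 (+1); matched 2.
Augmenting path L3→R4 (+1); matched 3.
Augmenting path L4→R2 (+1); matched 4.
Augmenting path L5→R1→L1→R7 (+1); matched 5.
Augmenting path L6→R3→L2→R6 (+1); matched 6.
No augmenting path remains; maximum matching = 6.
König certificate: {L1, L2, L3, L4, L5, R3} is a vertex cover of size 6 (every listed pair touches it), so no matching can be larger.

6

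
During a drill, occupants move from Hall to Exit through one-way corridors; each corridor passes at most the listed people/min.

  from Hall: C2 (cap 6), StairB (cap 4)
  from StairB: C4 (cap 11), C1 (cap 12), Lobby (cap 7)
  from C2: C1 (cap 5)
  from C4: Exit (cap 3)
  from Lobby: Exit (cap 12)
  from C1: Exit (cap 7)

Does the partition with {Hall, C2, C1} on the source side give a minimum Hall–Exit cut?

No — its capacity is 11, but the minimum cut has capacity 9.

Given cut capacity: 4 + 7 = 11.
Augment Hall→StairB→C4→Exit: bottleneck 3, flow now 3.
Augment Hall→StairB→Lobby→Exit: bottleneck 1, flow now 4.
Augment Hall→C2→C1→Exit: bottleneck 5, flow now 9.
No augmenting path remains; maximum flow = 9.
In the residual graph, reachable from Hall: {Hall, C2}.
Min-cut edges: Hall→StairB (4), C2→C1 (5); capacity 4 + 5 = 9.
Cut capacity 11 exceeds the max flow 9, so it is not minimum.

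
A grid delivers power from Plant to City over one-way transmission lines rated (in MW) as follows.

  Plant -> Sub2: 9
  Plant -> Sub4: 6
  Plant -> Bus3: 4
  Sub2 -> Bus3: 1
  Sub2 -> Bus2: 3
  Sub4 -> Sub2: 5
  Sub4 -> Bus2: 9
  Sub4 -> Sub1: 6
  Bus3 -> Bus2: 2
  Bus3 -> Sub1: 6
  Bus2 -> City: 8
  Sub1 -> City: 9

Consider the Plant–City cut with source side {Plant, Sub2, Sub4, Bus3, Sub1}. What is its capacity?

Edges leaving {Plant, Sub2, Sub4, Bus3, Sub1}: Sub2→Bus2 (3), Sub4→Bus2 (9), Bus3→Bus2 (2), Sub1→City (9).
Cut capacity = 3 + 9 + 2 + 9 = 23.

23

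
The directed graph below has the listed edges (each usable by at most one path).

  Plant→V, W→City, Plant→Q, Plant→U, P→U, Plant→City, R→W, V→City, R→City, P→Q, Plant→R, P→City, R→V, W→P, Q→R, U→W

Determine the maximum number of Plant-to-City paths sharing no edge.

Assign every edge capacity 1; by Menger, the answer equals the max flow.
Path Plant→City (+1); total 1.
Path Plant→R→City (+1); total 2.
Path Plant→V→City (+1); total 3.
Path Plant→U→W→City (+1); total 4.
Path Plant→Q→R→W→P→City (+1); total 5.
No residual Plant→City path; max flow = 5.
Certifying cut of size 5: {Plant→City, Plant→Q, Plant→R, Plant→U, Plant→V}.

5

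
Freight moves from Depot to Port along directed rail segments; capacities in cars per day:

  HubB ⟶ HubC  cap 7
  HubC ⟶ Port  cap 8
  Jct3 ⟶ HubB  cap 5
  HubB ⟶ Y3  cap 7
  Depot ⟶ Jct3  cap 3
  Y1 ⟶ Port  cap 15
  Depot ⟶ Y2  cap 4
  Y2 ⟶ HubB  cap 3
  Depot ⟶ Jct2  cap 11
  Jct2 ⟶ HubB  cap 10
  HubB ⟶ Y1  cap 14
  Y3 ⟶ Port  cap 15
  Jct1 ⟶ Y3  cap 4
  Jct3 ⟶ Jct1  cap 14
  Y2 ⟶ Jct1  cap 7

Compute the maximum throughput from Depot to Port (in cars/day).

17

Augment Depot→Jct2→HubB→HubC→Port: bottleneck 7, flow now 7.
Augment Depot→Jct2→HubB→Y3→Port: bottleneck 3, flow now 10.
Augment Depot→Y2→HubB→Y3→Port: bottleneck 3, flow now 13.
Augment Depot→Y2→Jct1→Y3→Port: bottleneck 1, flow now 14.
Augment Depot→Jct3→HubB→Y3→Port: bottleneck 1, flow now 15.
Augment Depot→Jct3→HubB→Y1→Port: bottleneck 2, flow now 17.
No augmenting path remains; maximum flow = 17.
In the residual graph, reachable from Depot: {Depot, Jct2}.
Min-cut edges: Depot→Y2 (4), Depot→Jct3 (3), Jct2→HubB (10); capacity 4 + 3 + 10 = 17.
This cut is saturated, so no flow can exceed 17.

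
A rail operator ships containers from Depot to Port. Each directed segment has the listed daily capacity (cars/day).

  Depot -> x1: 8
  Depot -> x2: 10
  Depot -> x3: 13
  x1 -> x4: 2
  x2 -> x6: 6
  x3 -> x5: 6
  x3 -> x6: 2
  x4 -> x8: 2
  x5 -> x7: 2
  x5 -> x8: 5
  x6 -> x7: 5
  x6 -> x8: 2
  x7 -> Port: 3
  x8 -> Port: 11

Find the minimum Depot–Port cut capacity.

Augment Depot→x1→x4→x8→Port: bottleneck 2, flow now 2.
Augment Depot→x2→x6→x7→Port: bottleneck 3, flow now 5.
Augment Depot→x2→x6→x8→Port: bottleneck 2, flow now 7.
Augment Depot→x3→x5→x8→Port: bottleneck 5, flow now 12.
No augmenting path remains; maximum flow = 12.
By max-flow min-cut, the minimum cut capacity equals the max flow.
In the residual graph, reachable from Depot: {Depot, x1, x2, x3, x5, x6, x7}.
Min-cut edges: x1→x4 (2), x5→x8 (5), x6→x8 (2), x7→Port (3); capacity 2 + 5 + 2 + 3 = 12.

12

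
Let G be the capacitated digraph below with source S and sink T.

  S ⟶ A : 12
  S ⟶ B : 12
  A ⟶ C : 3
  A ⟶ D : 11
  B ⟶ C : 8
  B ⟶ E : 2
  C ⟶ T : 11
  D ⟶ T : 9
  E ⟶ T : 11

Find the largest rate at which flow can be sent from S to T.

22

Augment S→A→C→T: bottleneck 3, flow now 3.
Augment S→A→D→T: bottleneck 9, flow now 12.
Augment S→B→C→T: bottleneck 8, flow now 20.
Augment S→B→E→T: bottleneck 2, flow now 22.
No augmenting path remains; maximum flow = 22.
In the residual graph, reachable from S: {S, B}.
Min-cut edges: S→A (12), B→C (8), B→E (2); capacity 12 + 8 + 2 = 22.
This cut is saturated, so no flow can exceed 22.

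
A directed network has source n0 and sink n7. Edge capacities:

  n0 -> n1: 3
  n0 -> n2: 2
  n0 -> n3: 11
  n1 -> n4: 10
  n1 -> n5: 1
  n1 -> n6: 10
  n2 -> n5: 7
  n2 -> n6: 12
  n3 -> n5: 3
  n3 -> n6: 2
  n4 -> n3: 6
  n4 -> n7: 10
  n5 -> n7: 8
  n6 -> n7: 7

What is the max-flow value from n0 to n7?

10

Augment n0→n1→n4→n7: bottleneck 3, flow now 3.
Augment n0→n2→n5→n7: bottleneck 2, flow now 5.
Augment n0→n3→n5→n7: bottleneck 3, flow now 8.
Augment n0→n3→n6→n7: bottleneck 2, flow now 10.
No augmenting path remains; maximum flow = 10.
In the residual graph, reachable from n0: {n0, n3}.
Min-cut edges: n0→n1 (3), n0→n2 (2), n3→n5 (3), n3→n6 (2); capacity 3 + 2 + 3 + 2 = 10.
This cut is saturated, so no flow can exceed 10.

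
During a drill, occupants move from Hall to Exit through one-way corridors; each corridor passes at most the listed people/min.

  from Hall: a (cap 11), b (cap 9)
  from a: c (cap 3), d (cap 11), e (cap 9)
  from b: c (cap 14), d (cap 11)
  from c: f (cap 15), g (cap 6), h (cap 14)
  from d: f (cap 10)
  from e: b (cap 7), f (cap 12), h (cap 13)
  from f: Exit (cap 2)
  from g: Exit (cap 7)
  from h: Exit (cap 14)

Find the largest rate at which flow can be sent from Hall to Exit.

Augment Hall→a→c→f→Exit: bottleneck 2, flow now 2.
Augment Hall→a→c→g→Exit: bottleneck 1, flow now 3.
Augment Hall→a→e→h→Exit: bottleneck 8, flow now 11.
Augment Hall→b→c→g→Exit: bottleneck 5, flow now 16.
Augment Hall→b→c→h→Exit: bottleneck 4, flow now 20.
No augmenting path remains; maximum flow = 20.
In the residual graph, reachable from Hall: {Hall}.
Min-cut edges: Hall→a (11), Hall→b (9); capacity 11 + 9 = 20.
This cut is saturated, so no flow can exceed 20.

20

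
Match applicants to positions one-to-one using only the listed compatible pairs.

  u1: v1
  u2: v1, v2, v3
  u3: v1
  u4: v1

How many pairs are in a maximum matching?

Unit-capacity flow: source→left, listed edges, right→sink; max matching = max flow.
Augmenting path u1→v1 (+1); matched 1.
Augmenting path u2→v2 (+1); matched 2.
No augmenting path remains; maximum matching = 2.
König certificate: {u2, v1} is a vertex cover of size 2 (every listed pair touches it), so no matching can be larger.

2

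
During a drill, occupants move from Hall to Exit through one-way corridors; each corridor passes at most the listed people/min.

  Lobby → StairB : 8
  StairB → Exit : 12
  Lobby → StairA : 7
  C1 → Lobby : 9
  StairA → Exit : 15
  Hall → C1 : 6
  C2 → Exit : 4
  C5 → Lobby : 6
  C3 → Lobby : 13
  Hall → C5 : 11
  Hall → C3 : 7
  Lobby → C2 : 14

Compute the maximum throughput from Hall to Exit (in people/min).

19

Augment Hall→C1→Lobby→StairA→Exit: bottleneck 6, flow now 6.
Augment Hall→C3→Lobby→StairA→Exit: bottleneck 1, flow now 7.
Augment Hall→C3→Lobby→StairB→Exit: bottleneck 6, flow now 13.
Augment Hall→C5→Lobby→StairB→Exit: bottleneck 2, flow now 15.
Augment Hall→C5→Lobby→C2→Exit: bottleneck 4, flow now 19.
No augmenting path remains; maximum flow = 19.
In the residual graph, reachable from Hall: {Hall, C5}.
Min-cut edges: Hall→C1 (6), Hall→C3 (7), C5→Lobby (6); capacity 6 + 7 + 6 = 19.
This cut is saturated, so no flow can exceed 19.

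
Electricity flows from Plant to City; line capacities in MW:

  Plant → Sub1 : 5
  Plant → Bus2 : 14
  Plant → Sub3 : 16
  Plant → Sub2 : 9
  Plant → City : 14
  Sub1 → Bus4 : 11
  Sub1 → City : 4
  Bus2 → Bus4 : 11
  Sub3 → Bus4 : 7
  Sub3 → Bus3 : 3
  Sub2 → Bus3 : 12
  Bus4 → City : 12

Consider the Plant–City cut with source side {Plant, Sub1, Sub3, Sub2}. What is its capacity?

Edges leaving {Plant, Sub1, Sub3, Sub2}: Plant→Bus2 (14), Plant→City (14), Sub1→Bus4 (11), Sub1→City (4), Sub3→Bus4 (7), Sub3→Bus3 (3), Sub2→Bus3 (12).
Cut capacity = 14 + 14 + 11 + 4 + 7 + 3 + 12 = 65.

65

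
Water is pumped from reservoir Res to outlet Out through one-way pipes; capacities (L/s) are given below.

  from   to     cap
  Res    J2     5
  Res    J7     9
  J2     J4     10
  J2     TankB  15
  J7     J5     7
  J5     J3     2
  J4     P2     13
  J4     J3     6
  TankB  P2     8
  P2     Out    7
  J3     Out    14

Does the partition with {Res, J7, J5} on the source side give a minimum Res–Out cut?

Yes — it is a minimum cut (capacity 7).

Given cut capacity: 5 + 2 = 7.
Augment Res→J2→J4→P2→Out: bottleneck 5, flow now 5.
Augment Res→J7→J5→J3→Out: bottleneck 2, flow now 7.
No augmenting path remains; maximum flow = 7.
Cut capacity 7 equals the max flow, so it is a minimum cut.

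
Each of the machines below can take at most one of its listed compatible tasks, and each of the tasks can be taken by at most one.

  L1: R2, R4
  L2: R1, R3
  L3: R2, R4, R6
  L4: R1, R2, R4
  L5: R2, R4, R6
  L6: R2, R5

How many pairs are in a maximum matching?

Unit-capacity flow: source→left, listed edges, right→sink; max matching = max flow.
Augmenting path L1→R2 (+1); matched 1.
Augmenting path L2→R1 (+1); matched 2.
Augmenting path L3→R4 (+1); matched 3.
Augmenting path L5→R6 (+1); matched 4.
Augmenting path L6→R5 (+1); matched 5.
Augmenting path L4→R1→L2→R3 (+1); matched 6.
No augmenting path remains; maximum matching = 6.
König certificate: {L1, L2, L3, L4, L5, L6} is a vertex cover of size 6 (every listed pair touches it), so no matching can be larger.

6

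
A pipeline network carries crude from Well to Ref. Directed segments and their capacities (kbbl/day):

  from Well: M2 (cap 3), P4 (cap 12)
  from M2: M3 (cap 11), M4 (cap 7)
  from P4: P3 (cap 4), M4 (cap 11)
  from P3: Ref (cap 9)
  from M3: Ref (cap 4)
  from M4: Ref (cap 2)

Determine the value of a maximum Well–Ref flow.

9

Augment Well→M2→M3→Ref: bottleneck 3, flow now 3.
Augment Well→P4→P3→Ref: bottleneck 4, flow now 7.
Augment Well→P4→M4→Ref: bottleneck 2, flow now 9.
No augmenting path remains; maximum flow = 9.
In the residual graph, reachable from Well: {Well, P4, M4}.
Min-cut edges: Well→M2 (3), P4→P3 (4), M4→Ref (2); capacity 3 + 4 + 2 = 9.
This cut is saturated, so no flow can exceed 9.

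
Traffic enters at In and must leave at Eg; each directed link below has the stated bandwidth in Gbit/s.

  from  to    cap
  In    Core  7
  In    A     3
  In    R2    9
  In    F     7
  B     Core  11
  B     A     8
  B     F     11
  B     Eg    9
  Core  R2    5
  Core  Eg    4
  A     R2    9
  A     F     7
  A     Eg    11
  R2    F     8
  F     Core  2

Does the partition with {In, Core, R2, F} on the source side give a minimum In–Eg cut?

Yes — it is a minimum cut (capacity 7).

Given cut capacity: 3 + 4 = 7.
Augment In→Core→Eg: bottleneck 4, flow now 4.
Augment In→A→Eg: bottleneck 3, flow now 7.
No augmenting path remains; maximum flow = 7.
Cut capacity 7 equals the max flow, so it is a minimum cut.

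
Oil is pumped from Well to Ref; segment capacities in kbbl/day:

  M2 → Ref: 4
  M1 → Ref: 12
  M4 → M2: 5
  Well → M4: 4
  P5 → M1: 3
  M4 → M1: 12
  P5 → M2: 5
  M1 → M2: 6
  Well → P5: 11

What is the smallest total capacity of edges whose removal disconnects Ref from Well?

Augment Well→M4→M1→Ref: bottleneck 4, flow now 4.
Augment Well→P5→M1→Ref: bottleneck 3, flow now 7.
Augment Well→P5→M2→Ref: bottleneck 4, flow now 11.
No augmenting path remains; maximum flow = 11.
By max-flow min-cut, the minimum cut capacity equals the max flow.
In the residual graph, reachable from Well: {Well, P5, M2}.
Min-cut edges: Well→M4 (4), P5→M1 (3), M2→Ref (4); capacity 4 + 3 + 4 = 11.

11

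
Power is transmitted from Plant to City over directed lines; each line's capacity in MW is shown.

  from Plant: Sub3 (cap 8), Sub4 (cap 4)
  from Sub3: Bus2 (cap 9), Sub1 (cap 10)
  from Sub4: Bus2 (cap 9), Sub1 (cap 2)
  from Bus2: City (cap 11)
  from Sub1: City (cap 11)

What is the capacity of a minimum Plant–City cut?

12

Augment Plant→Sub3→Bus2→City: bottleneck 8, flow now 8.
Augment Plant→Sub4→Bus2→City: bottleneck 3, flow now 11.
Augment Plant→Sub4→Sub1→City: bottleneck 1, flow now 12.
No augmenting path remains; maximum flow = 12.
By max-flow min-cut, the minimum cut capacity equals the max flow.
In the residual graph, reachable from Plant: {Plant}.
Min-cut edges: Plant→Sub3 (8), Plant→Sub4 (4); capacity 8 + 4 = 12.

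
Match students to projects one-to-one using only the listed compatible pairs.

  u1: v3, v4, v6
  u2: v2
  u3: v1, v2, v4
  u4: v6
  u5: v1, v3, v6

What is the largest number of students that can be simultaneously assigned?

5

Unit-capacity flow: source→left, listed edges, right→sink; max matching = max flow.
Augmenting path u1→v3 (+1); matched 1.
Augmenting path u2→v2 (+1); matched 2.
Augmenting path u3→v1 (+1); matched 3.
Augmenting path u4→v6 (+1); matched 4.
Augmenting path u5→v1→u3→v4 (+1); matched 5.
No augmenting path remains; maximum matching = 5.
König certificate: {u1, u2, u3, u4, u5} is a vertex cover of size 5 (every listed pair touches it), so no matching can be larger.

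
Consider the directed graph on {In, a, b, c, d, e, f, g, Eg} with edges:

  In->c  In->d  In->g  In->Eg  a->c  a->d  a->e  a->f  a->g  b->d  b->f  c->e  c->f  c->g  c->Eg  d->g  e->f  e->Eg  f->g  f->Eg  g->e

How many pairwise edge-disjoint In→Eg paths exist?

3

Assign every edge capacity 1; by Menger, the answer equals the max flow.
Path In→Eg (+1); total 1.
Path In→c→Eg (+1); total 2.
Path In→g→e→Eg (+1); total 3.
No residual In→Eg path; max flow = 3.
Certifying cut of size 3: {In→Eg, In→c, g→e}.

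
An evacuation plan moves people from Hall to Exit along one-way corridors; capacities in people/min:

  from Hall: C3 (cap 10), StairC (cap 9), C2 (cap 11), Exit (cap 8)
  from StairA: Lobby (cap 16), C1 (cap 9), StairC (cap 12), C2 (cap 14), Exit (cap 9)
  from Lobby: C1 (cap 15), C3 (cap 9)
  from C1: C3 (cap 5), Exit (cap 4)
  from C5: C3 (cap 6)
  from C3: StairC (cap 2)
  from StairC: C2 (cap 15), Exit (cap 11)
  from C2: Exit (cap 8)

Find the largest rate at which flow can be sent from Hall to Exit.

Augment Hall→Exit: bottleneck 8, flow now 8.
Augment Hall→StairC→Exit: bottleneck 9, flow now 17.
Augment Hall→C2→Exit: bottleneck 8, flow now 25.
Augment Hall→C3→StairC→Exit: bottleneck 2, flow now 27.
No augmenting path remains; maximum flow = 27.
In the residual graph, reachable from Hall: {Hall, C3, C2}.
Min-cut edges: Hall→StairC (9), Hall→Exit (8), C3→StairC (2), C2→Exit (8); capacity 9 + 8 + 2 + 8 = 27.
This cut is saturated, so no flow can exceed 27.

27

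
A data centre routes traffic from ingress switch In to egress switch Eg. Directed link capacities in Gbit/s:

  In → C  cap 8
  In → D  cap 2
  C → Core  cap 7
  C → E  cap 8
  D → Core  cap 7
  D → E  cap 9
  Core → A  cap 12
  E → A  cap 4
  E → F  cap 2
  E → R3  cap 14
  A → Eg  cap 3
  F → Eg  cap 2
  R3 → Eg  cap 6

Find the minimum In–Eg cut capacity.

10

Augment In→C→Core→A→Eg: bottleneck 3, flow now 3.
Augment In→C→E→F→Eg: bottleneck 2, flow now 5.
Augment In→C→E→R3→Eg: bottleneck 3, flow now 8.
Augment In→D→E→R3→Eg: bottleneck 2, flow now 10.
No augmenting path remains; maximum flow = 10.
By max-flow min-cut, the minimum cut capacity equals the max flow.
In the residual graph, reachable from In: {In}.
Min-cut edges: In→C (8), In→D (2); capacity 8 + 2 = 10.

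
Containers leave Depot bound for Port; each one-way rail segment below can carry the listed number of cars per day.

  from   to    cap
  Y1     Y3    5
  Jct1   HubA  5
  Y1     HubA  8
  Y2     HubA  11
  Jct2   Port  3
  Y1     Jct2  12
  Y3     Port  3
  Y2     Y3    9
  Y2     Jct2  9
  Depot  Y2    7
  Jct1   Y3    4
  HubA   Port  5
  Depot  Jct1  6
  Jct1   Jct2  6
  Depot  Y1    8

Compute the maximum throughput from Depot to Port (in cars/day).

11

Augment Depot→Jct1→Y3→Port: bottleneck 3, flow now 3.
Augment Depot→Jct1→Jct2→Port: bottleneck 3, flow now 6.
Augment Depot→Y2→HubA→Port: bottleneck 5, flow now 11.
No augmenting path remains; maximum flow = 11.
In the residual graph, reachable from Depot: {Depot, Jct1, Y2, Y1, Y3, Jct2, HubA}.
Min-cut edges: Y3→Port (3), Jct2→Port (3), HubA→Port (5); capacity 3 + 3 + 5 = 11.
This cut is saturated, so no flow can exceed 11.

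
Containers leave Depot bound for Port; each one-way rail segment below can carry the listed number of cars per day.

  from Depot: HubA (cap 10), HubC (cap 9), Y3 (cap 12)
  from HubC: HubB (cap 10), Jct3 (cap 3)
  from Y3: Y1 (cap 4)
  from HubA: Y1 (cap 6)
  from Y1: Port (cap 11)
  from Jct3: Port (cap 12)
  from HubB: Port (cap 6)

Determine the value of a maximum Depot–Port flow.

Augment Depot→HubC→Jct3→Port: bottleneck 3, flow now 3.
Augment Depot→HubC→HubB→Port: bottleneck 6, flow now 9.
Augment Depot→Y3→Y1→Port: bottleneck 4, flow now 13.
Augment Depot→HubA→Y1→Port: bottleneck 6, flow now 19.
No augmenting path remains; maximum flow = 19.
In the residual graph, reachable from Depot: {Depot, Y3, HubA}.
Min-cut edges: Depot→HubC (9), Y3→Y1 (4), HubA→Y1 (6); capacity 9 + 4 + 6 = 19.
This cut is saturated, so no flow can exceed 19.

19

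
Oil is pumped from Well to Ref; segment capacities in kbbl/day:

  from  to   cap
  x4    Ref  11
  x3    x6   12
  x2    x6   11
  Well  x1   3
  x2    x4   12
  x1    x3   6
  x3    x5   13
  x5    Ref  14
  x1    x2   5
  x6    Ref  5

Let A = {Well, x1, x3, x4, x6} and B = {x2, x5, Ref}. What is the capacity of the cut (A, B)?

34

Edges leaving {Well, x1, x3, x4, x6}: x1→x2 (5), x3→x5 (13), x4→Ref (11), x6→Ref (5).
Cut capacity = 5 + 13 + 11 + 5 = 34.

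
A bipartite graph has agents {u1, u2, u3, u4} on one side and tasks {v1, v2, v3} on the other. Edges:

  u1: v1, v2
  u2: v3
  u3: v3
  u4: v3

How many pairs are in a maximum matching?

2

Unit-capacity flow: source→left, listed edges, right→sink; max matching = max flow.
Augmenting path u1→v1 (+1); matched 1.
Augmenting path u2→v3 (+1); matched 2.
No augmenting path remains; maximum matching = 2.
König certificate: {u1, v3} is a vertex cover of size 2 (every listed pair touches it), so no matching can be larger.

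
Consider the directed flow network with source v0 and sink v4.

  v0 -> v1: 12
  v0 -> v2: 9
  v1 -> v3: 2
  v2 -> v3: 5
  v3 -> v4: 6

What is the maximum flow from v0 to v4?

6

Augment v0→v1→v3→v4: bottleneck 2, flow now 2.
Augment v0→v2→v3→v4: bottleneck 4, flow now 6.
No augmenting path remains; maximum flow = 6.
In the residual graph, reachable from v0: {v0, v1, v2, v3}.
Min-cut edges: v3→v4 (6); capacity 6 = 6.
This cut is saturated, so no flow can exceed 6.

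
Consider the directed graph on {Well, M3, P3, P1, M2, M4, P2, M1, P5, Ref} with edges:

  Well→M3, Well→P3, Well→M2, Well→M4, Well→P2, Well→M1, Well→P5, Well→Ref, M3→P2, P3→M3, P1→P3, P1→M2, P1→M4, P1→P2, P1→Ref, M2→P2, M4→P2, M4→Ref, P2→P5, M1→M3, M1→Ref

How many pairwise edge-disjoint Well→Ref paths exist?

Assign every edge capacity 1; by Menger, the answer equals the max flow.
Path Well→Ref (+1); total 1.
Path Well→M4→Ref (+1); total 2.
Path Well→M1→Ref (+1); total 3.
No residual Well→Ref path; max flow = 3.
Certifying cut of size 3: {Well→M1, Well→M4, Well→Ref}.

3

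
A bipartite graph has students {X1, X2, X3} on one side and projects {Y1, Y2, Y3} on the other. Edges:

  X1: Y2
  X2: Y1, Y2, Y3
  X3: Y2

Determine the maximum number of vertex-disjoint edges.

2

Unit-capacity flow: source→left, listed edges, right→sink; max matching = max flow.
Augmenting path X1→Y2 (+1); matched 1.
Augmenting path X2→Y1 (+1); matched 2.
No augmenting path remains; maximum matching = 2.
König certificate: {X2, Y2} is a vertex cover of size 2 (every listed pair touches it), so no matching can be larger.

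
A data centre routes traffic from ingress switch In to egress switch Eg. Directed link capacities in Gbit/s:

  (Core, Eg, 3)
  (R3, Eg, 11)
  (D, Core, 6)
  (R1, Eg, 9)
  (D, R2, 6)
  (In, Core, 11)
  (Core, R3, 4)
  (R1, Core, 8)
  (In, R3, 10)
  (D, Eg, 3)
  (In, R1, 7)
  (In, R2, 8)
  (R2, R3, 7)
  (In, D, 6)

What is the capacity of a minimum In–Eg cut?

24

Augment In→R1→Eg: bottleneck 7, flow now 7.
Augment In→D→Eg: bottleneck 3, flow now 10.
Augment In→Core→Eg: bottleneck 3, flow now 13.
Augment In→R3→Eg: bottleneck 10, flow now 23.
Augment In→Core→R3→Eg: bottleneck 1, flow now 24.
No augmenting path remains; maximum flow = 24.
By max-flow min-cut, the minimum cut capacity equals the max flow.
In the residual graph, reachable from In: {In, D, Core, R2, R3}.
Min-cut edges: In→R1 (7), D→Eg (3), Core→Eg (3), R3→Eg (11); capacity 7 + 3 + 3 + 11 = 24.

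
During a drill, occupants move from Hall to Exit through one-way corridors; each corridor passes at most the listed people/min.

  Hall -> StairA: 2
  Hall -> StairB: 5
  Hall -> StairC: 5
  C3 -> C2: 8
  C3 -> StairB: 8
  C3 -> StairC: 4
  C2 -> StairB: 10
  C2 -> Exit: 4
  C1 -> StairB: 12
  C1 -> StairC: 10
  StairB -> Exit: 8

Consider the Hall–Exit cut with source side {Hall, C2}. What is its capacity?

26

Edges leaving {Hall, C2}: Hall→StairA (2), Hall→StairB (5), Hall→StairC (5), C2→StairB (10), C2→Exit (4).
Cut capacity = 2 + 5 + 5 + 10 + 4 = 26.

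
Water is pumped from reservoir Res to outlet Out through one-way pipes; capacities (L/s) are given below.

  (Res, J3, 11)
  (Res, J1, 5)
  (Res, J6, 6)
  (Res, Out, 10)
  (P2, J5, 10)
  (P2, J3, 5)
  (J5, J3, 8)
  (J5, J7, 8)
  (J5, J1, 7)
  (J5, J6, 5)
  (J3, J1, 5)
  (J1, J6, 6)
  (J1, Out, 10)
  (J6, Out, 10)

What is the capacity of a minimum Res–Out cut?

26

Augment Res→Out: bottleneck 10, flow now 10.
Augment Res→J1→Out: bottleneck 5, flow now 15.
Augment Res→J6→Out: bottleneck 6, flow now 21.
Augment Res→J3→J1→Out: bottleneck 5, flow now 26.
No augmenting path remains; maximum flow = 26.
By max-flow min-cut, the minimum cut capacity equals the max flow.
In the residual graph, reachable from Res: {Res, J3}.
Min-cut edges: Res→J1 (5), Res→J6 (6), Res→Out (10), J3→J1 (5); capacity 5 + 6 + 10 + 5 = 26.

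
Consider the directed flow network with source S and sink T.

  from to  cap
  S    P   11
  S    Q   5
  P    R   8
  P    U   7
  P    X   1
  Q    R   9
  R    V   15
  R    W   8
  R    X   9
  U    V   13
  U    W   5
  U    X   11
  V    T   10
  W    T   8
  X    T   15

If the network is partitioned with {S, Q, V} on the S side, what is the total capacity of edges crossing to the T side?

Edges leaving {S, Q, V}: S→P (11), Q→R (9), V→T (10).
Cut capacity = 11 + 9 + 10 = 30.

30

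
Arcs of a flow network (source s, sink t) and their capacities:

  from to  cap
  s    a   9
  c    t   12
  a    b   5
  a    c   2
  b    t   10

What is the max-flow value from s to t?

7

Augment s→a→b→t: bottleneck 5, flow now 5.
Augment s→a→c→t: bottleneck 2, flow now 7.
No augmenting path remains; maximum flow = 7.
In the residual graph, reachable from s: {s, a}.
Min-cut edges: a→b (5), a→c (2); capacity 5 + 2 = 7.
This cut is saturated, so no flow can exceed 7.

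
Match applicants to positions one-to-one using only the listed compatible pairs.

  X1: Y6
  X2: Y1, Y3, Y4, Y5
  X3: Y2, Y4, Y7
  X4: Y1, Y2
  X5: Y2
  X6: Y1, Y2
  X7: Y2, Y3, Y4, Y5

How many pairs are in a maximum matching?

6

Unit-capacity flow: source→left, listed edges, right→sink; max matching = max flow.
Augmenting path X1→Y6 (+1); matched 1.
Augmenting path X2→Y1 (+1); matched 2.
Augmenting path X3→Y2 (+1); matched 3.
Augmenting path X7→Y3 (+1); matched 4.
Augmenting path X4→Y1→X2→Y4 (+1); matched 5.
Augmenting path X5→Y2→X3→Y7 (+1); matched 6.
No augmenting path remains; maximum matching = 6.
König certificate: {X1, X2, X3, X7, Y1, Y2} is a vertex cover of size 6 (every listed pair touches it), so no matching can be larger.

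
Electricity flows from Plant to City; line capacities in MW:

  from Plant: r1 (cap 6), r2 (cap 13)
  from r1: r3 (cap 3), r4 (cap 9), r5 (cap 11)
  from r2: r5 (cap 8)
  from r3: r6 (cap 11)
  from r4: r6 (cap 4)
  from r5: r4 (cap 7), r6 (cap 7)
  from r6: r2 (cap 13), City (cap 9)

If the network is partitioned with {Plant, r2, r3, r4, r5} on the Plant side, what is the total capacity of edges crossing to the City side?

28

Edges leaving {Plant, r2, r3, r4, r5}: Plant→r1 (6), r3→r6 (11), r4→r6 (4), r5→r6 (7).
Cut capacity = 6 + 11 + 4 + 7 = 28.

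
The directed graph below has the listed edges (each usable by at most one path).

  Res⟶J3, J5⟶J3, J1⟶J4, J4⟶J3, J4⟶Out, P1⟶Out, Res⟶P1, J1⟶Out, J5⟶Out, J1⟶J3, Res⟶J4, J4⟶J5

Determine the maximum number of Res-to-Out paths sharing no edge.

Assign every edge capacity 1; by Menger, the answer equals the max flow.
Path Res→J4→Out (+1); total 1.
Path Res→P1→Out (+1); total 2.
No residual Res→Out path; max flow = 2.
Certifying cut of size 2: {Res→J4, Res→P1}.

2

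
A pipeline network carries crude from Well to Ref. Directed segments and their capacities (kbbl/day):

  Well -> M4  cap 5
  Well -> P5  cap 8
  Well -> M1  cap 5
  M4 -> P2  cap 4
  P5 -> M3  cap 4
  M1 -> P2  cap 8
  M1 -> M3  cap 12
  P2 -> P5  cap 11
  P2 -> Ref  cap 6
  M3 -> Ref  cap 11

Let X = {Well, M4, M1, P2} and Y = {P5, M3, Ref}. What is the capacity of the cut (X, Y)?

37

Edges leaving {Well, M4, M1, P2}: Well→P5 (8), M1→M3 (12), P2→P5 (11), P2→Ref (6).
Cut capacity = 8 + 12 + 11 + 6 = 37.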